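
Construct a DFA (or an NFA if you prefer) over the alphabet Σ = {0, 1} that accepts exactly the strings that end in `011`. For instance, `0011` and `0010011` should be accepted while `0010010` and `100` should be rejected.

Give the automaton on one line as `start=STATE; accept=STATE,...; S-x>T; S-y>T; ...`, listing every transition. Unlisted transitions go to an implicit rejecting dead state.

Let each state record the length of the longest suffix of the input read so far that is also a prefix of `011`. B means the last symbol is `0`; C means the last 2 symbols are `01`; D means the last 3 symbols are `011`. Accept only at D, where the string currently ends in `011`.
4 states suffice.
       0  1 
>  A   B  A 
   B   B  C 
   C   B  D 
 * D   B  A 
(> = start, * = accepting)

start=A; accept=D; A-0>B; A-1>A; B-0>B; B-1>C; C-0>B; C-1>D; D-0>B; D-1>A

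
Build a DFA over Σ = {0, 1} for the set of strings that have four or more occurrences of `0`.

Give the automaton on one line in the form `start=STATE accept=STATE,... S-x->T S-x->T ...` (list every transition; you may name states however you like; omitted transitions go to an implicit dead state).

start=S0 accept=S4,S5 S0-0->S1 S0-1->S0 S1-0->S2 S1-1->S1 S2-0->S3 S2-1->S2 S3-0->S4 S3-1->S3 S4-0->S5 S4-1->S4 S5-0->S5 S5-1->S5

Count `0`s, saturating at 5: states S0 through S4 mean 0 through 4 `0`s seen; S5 means more than 4. Each `0` increments (capped at S5); other symbols loop. Accept from {S4, S5}.
        0   1  
>  S0   S1  S0 
   S1   S2  S1 
   S2   S3  S2 
   S3   S4  S3 
 * S4   S5  S4 
 * S5   S5  S5 
(> = start, * = accepting)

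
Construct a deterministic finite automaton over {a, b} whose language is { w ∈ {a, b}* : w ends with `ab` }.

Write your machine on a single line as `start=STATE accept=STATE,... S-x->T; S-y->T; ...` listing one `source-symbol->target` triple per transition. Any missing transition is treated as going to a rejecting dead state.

Remember how much of `ab` the current input suffix matches. State S0 means no match yet; S1 means the last symbol is `a`; S2 means the last 2 symbols are `ab`. Only S2 accepts. On a mismatch, fall back to the longest proper suffix that is still a prefix of `ab`.
        a   b  
>  S0   S1  S0 
   S1   S1  S2 
 * S2   S1  S0 
(> = start, * = accepting)

start=S0; accept=S2; S0-a->S1; S0-b->S0; S1-a->S1; S1-b->S2; S2-a->S1; S2-b->S0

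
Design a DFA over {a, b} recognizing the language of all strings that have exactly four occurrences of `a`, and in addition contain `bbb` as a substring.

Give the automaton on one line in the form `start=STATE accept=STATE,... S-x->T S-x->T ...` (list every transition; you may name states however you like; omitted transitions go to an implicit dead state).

Build one automaton per condition and run them in lockstep. The first has 6 states tracking the count of `a`s, saturating at 5; the second has 4 states tracking whether and how much of `bbb` has been seen. A product state is a pair (one from each), accepting exactly when both do. Equivalent product states are then merged.
A 21-state machine:
          a    b  
>  s0     s1   s2 
   s1     s3   s4 
   s2     s1   s5 
   s3     s6   s7 
   s4     s3   s8 
   s5     s1   s9 
   s6    s10  s11 
   s7     s6  s12 
   s8     s3  s13 
   s9    s13   s9 
   s10   s14  s15 
   s11   s10  s16 
   s12    s6  s17 
   s13   s17  s13 
   s14   s14  s14 
   s15   s14  s18 
   s16   s10  s19 
   s17   s19  s17 
   s18   s14  s20 
   s19   s20  s19 
 * s20   s14  s20 
(> = start, * = accepting)

start=s0 accept=s20 s0-a->s1 s0-b->s2 s1-a->s3 s1-b->s4 s2-a->s1 s2-b->s5 s3-a->s6 s3-b->s7 s4-a->s3 s4-b->s8 s5-a->s1 s5-b->s9 s6-a->s10 s6-b->s11 s7-a->s6 s7-b->s12 s8-a->s3 s8-b->s13 s9-a->s13 s9-b->s9 s10-a->s14 s10-b->s15 s11-a->s10 s11-b->s16 s12-a->s6 s12-b->s17 s13-a->s17 s13-b->s13 s14-a->s14 s14-b->s14 s15-a->s14 s15-b->s18 s16-a->s10 s16-b->s19 s17-a->s19 s17-b->s17 s18-a->s14 s18-b->s20 s19-a->s20 s19-b->s19 s20-a->s14 s20-b->s20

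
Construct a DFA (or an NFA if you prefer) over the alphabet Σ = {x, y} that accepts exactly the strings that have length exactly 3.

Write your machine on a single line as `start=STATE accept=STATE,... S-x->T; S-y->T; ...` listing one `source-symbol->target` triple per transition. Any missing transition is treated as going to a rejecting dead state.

start=A; accept=D; A-x->B; A-y->B; B-x->C; B-y->C; C-x->D; C-y->D; D-x->E; D-y->E; E-x->E; E-y->E

Count input length up to 4: every symbol moves from A toward E, which means 'more than 3' and absorbs. Accept from {D}.
A 5-state machine:
       x  y 
>  A   B  B 
   B   C  C 
   C   D  D 
 * D   E  E 
   E   E  E 
(> = start, * = accepting)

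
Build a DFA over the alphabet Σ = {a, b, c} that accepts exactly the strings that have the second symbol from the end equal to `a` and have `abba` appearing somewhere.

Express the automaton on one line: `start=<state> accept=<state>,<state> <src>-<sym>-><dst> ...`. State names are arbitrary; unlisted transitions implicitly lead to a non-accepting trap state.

start=q0 accept=q5,q6 q0-a->q1 q0-b->q0 q0-c->q0 q1-a->q1 q1-b->q2 q1-c->q0 q2-a->q1 q2-b->q3 q2-c->q0 q3-a->q4 q3-b->q0 q3-c->q0 q4-a->q5 q4-b->q6 q4-c->q6 q5-a->q5 q5-b->q6 q5-c->q6 q6-a->q4 q6-b->q7 q6-c->q7 q7-a->q4 q7-b->q7 q7-c->q7

Build one automaton per condition and run them in lockstep. The first has 13 states tracking the last 2 symbols read; the second has 5 states tracking whether and how much of `abba` has been seen. A product state is a pair (one from each), accepting exactly when both do. Equivalent product states are then merged.
        a   b   c  
>  q0   q1  q0  q0 
   q1   q1  q2  q0 
   q2   q1  q3  q0 
   q3   q4  q0  q0 
   q4   q5  q6  q6 
 * q5   q5  q6  q6 
 * q6   q4  q7  q7 
   q7   q4  q7  q7 
(> = start, * = accepting)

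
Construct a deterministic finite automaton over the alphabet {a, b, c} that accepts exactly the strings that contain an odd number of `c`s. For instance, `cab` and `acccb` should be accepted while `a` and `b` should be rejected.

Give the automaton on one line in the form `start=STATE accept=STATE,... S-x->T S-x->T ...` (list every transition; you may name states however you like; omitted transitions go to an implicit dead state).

The only thing that matters is how many `c`s have appeared, reduced mod 2. Use one state per residue: s0 for 0, …, s1 for 1. Reading `c` moves to the next residue; anything else stays put. s1 is accepting.
With 2 states:
        a   b   c  
>  s0   s0  s0  s1 
 * s1   s1  s1  s0 
(> = start, * = accepting)

start=s0 accept=s1 s0-a->s0 s0-b->s0 s0-c->s1 s1-a->s1 s1-b->s1 s1-c->s0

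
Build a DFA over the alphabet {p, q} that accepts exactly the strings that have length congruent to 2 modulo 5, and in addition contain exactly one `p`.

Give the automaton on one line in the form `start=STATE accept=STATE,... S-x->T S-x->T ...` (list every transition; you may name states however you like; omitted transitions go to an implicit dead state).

start=S0 accept=S4 S0-p->S1 S0-q->S2 S1-p->S3 S1-q->S4 S2-p->S4 S2-q->S5 S3-p->S6 S3-q->S6 S4-p->S6 S4-q->S7 S5-p->S7 S5-q->S8 S6-p->S9 S6-q->S9 S7-p->S9 S7-q->S10 S8-p->S10 S8-q->S11 S9-p->S12 S9-q->S12 S10-p->S12 S10-q->S13 S11-p->S13 S11-q->S0 S12-p->S14 S12-q->S14 S13-p->S14 S13-q->S1 S14-p->S3 S14-q->S3

Handle the two conditions separately and then intersect. One (5 states) tracks the input length modulo 5; the other (3 states) tracks the count of `p`s, saturating at 2. Each combined state is a pair, one component from each; accept when both components accept.
15 states suffice.
          p    q  
>  S0     S1   S2 
   S1     S3   S4 
   S2     S4   S5 
   S3     S6   S6 
 * S4     S6   S7 
   S5     S7   S8 
   S6     S9   S9 
   S7     S9  S10 
   S8    S10  S11 
   S9    S12  S12 
   S10   S12  S13 
   S11   S13   S0 
   S12   S14  S14 
   S13   S14   S1 
   S14    S3   S3 
(> = start, * = accepting)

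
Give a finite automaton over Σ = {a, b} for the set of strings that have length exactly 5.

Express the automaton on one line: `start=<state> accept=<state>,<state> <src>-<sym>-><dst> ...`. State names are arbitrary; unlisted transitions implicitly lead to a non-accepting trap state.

Count input length up to 6: every symbol moves from S0 toward S6, which means 'more than 5' and absorbs. Accept from {S5}.
A 7-state machine:
        a   b  
>  S0   S1  S1 
   S1   S2  S2 
   S2   S3  S3 
   S3   S4  S4 
   S4   S5  S5 
 * S5   S6  S6 
   S6   S6  S6 
(> = start, * = accepting)

start=S0 accept=S5 S0-a->S1 S0-b->S1 S1-a->S2 S1-b->S2 S2-a->S3 S2-b->S3 S3-a->S4 S3-b->S4 S4-a->S5 S4-b->S5 S5-a->S6 S5-b->S6 S6-a->S6 S6-b->S6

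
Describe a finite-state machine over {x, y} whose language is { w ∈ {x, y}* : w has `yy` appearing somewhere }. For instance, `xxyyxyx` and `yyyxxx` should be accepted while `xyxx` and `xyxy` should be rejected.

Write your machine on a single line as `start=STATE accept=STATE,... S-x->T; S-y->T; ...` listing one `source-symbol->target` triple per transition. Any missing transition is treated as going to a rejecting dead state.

start=A; accept=C; A-x->A; A-y->B; B-x->A; B-y->C; C-x->C; C-y->C

Track how much of `yy` has been matched so far: state A is no progress, C is the absorbing accept state reached once `yy` has occurred. Intermediate states record partial matches; on a mismatch, fall back to the longest reusable overlap.
With 3 states:
       x  y 
>  A   A  B 
   B   A  C 
 * C   C  C 
(> = start, * = accepting)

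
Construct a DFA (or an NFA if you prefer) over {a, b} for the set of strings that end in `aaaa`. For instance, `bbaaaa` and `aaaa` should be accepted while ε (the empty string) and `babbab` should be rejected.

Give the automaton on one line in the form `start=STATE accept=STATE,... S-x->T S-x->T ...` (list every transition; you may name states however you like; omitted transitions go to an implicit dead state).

start=S0 accept=S4 S0-a->S1 S0-b->S0 S1-a->S2 S1-b->S0 S2-a->S3 S2-b->S0 S3-a->S4 S3-b->S0 S4-a->S4 S4-b->S0

Remember how much of `aaaa` the current input suffix matches. State S0 means no match yet; S1 means the last symbol is `a`; S2 means the last 2 symbols are `aa`; S3 means the last 3 symbols are `aaa`; S4 means the last 4 symbols are `aaaa`. Only S4 accepts. On a mismatch, fall back to the longest proper suffix that is still a prefix of `aaaa`.
        a   b  
>  S0   S1  S0 
   S1   S2  S0 
   S2   S3  S0 
   S3   S4  S0 
 * S4   S4  S0 
(> = start, * = accepting)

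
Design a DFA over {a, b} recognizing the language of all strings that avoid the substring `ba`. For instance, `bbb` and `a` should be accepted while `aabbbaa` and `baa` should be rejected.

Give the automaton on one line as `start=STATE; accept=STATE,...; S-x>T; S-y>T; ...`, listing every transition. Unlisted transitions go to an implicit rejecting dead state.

start=S0; accept=S0,S1; S0-a>S0; S0-b>S1; S1-a>S2; S1-b>S1; S2-a>S2; S2-b>S2

This is the complement of 'contains `ba`'. Use the same substring-matching states — S0 through S2 holding how much of `ba` has just been matched — but flip the accepting set: everything except the trap S2 accepts.
        a   b  
>* S0   S0  S1 
 * S1   S2  S1 
   S2   S2  S2 
(> = start, * = accepting)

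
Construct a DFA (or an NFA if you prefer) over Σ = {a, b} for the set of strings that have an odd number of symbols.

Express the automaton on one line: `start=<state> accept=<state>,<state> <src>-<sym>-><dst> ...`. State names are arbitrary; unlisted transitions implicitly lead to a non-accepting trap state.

start=q0 accept=q1 q0-a->q1 q0-b->q1 q1-a->q0 q1-b->q0

Count input length modulo 2: every symbol advances one step around the cycle q0 → q1 → q0. Accept at q1.
A 2-state machine:
        a   b  
>  q0   q1  q1 
 * q1   q0  q0 
(> = start, * = accepting)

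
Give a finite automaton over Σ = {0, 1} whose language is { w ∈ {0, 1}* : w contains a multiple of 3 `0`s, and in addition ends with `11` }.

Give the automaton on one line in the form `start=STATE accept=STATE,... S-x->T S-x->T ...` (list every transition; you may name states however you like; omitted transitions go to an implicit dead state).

Run two small machines in parallel and take their product. The first has 3 states tracking the count of `0`s modulo 3; the second has 3 states tracking how much of the suffix `11` has currently been matched. A product state is a pair (one from each), accepting exactly when both do. Minimizing collapses redundant product states.
A 5-state machine:
        0   1  
>  q0   q1  q2 
   q1   q3  q1 
   q2   q1  q4 
   q3   q0  q3 
 * q4   q1  q4 
(> = start, * = accepting)

start=q0 accept=q4 q0-0->q1 q0-1->q2 q1-0->q3 q1-1->q1 q2-0->q1 q2-1->q4 q3-0->q0 q3-1->q3 q4-0->q1 q4-1->q4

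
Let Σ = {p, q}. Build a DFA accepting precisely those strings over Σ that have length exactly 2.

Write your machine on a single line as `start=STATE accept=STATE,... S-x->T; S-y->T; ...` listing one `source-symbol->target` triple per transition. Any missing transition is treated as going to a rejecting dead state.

start=S0; accept=S2; S0-p->S1; S0-q->S1; S1-p->S2; S1-q->S2; S2-p->S3; S2-q->S3; S3-p->S3; S3-q->S3

Count input length up to 3: every symbol moves from S0 toward S3, which means 'more than 2' and absorbs. Accept from {S2}.
        p   q  
>  S0   S1  S1 
   S1   S2  S2 
 * S2   S3  S3 
   S3   S3  S3 
(> = start, * = accepting)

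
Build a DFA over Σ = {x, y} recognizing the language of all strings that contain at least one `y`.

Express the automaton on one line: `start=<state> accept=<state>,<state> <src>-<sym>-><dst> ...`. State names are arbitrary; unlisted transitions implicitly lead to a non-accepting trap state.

Count `y`s, saturating at 2: state S0 means no `y` yet, S1 means one `y` seen, S2 means more than one. Each `y` increments (capped at S2); other symbols loop. Accept from {S1, S2}.
3 states suffice.
        x   y  
>  S0   S0  S1 
 * S1   S1  S2 
 * S2   S2  S2 
(> = start, * = accepting)

start=S0 accept=S1,S2 S0-x->S0 S0-y->S1 S1-x->S1 S1-y->S2 S2-x->S2 S2-y->S2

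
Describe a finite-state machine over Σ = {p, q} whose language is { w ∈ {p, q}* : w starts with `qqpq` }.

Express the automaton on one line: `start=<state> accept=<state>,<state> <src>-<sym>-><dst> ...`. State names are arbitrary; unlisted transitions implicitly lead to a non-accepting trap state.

start=s0 accept=s4 s0-p->s5 s0-q->s1 s1-p->s5 s1-q->s2 s2-p->s3 s2-q->s5 s3-p->s5 s3-q->s4 s4-p->s4 s4-q->s4 s5-p->s5 s5-q->s5

Walk along `qqpq` while the input agrees: from s0 take `q` to s1, and so on. Any deviation drops to the rejecting sink s5. Once s4 is reached the prefix is confirmed and every continuation is accepted.
A 6-state machine:
        p   q  
>  s0   s5  s1 
   s1   s5  s2 
   s2   s3  s5 
   s3   s5  s4 
 * s4   s4  s4 
   s5   s5  s5 
(> = start, * = accepting)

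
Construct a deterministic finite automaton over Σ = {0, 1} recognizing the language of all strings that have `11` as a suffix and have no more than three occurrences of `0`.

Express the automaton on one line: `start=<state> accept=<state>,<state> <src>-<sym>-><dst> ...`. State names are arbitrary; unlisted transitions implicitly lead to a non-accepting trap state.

start=s0 accept=s5,s8,s11,s12 s0-0->s1 s0-1->s2 s1-0->s3 s1-1->s4 s2-0->s1 s2-1->s5 s3-0->s6 s3-1->s7 s4-0->s3 s4-1->s8 s5-0->s1 s5-1->s5 s6-0->s9 s6-1->s10 s7-0->s6 s7-1->s11 s8-0->s3 s8-1->s8 s9-0->s9 s9-1->s9 s10-0->s9 s10-1->s12 s11-0->s6 s11-1->s11 s12-0->s9 s12-1->s12

Build one automaton per condition and run them in lockstep. One (3 states) tracks how much of the suffix `11` has currently been matched; the other (5 states) tracks the count of `0`s, saturating at 4. Each combined state is a pair, one component from each; accept when both components accept. Equivalent product states are then merged.
          0    1  
>  s0     s1   s2 
   s1     s3   s4 
   s2     s1   s5 
   s3     s6   s7 
   s4     s3   s8 
 * s5     s1   s5 
   s6     s9  s10 
   s7     s6  s11 
 * s8     s3   s8 
   s9     s9   s9 
   s10    s9  s12 
 * s11    s6  s11 
 * s12    s9  s12 
(> = start, * = accepting)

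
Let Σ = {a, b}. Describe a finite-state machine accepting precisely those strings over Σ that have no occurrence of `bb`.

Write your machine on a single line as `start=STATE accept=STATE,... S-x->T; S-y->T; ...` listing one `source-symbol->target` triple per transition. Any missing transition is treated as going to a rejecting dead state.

Track partial matches of the forbidden pattern `bb`. State q2 is a dead state reached once `bb` has occurred; every other state accepts. q0 means no part of `bb` is currently matched.
        a   b  
>* q0   q0  q1 
 * q1   q0  q2 
   q2   q2  q2 
(> = start, * = accepting)

start=q0; accept=q0,q1; q0-a->q0; q0-b->q1; q1-a->q0; q1-b->q2; q2-a->q2; q2-b->q2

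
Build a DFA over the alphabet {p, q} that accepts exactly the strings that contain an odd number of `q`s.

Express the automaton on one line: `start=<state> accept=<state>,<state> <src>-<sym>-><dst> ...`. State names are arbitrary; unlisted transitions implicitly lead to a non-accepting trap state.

start=A accept=B A-p->A A-q->B B-p->B B-q->A

Keep the running count of `q`s modulo 2: each `q` advances along the cycle A → B → A while other symbols loop. Accept at B.
       p  q 
>  A   A  B 
 * B   B  A 
(> = start, * = accepting)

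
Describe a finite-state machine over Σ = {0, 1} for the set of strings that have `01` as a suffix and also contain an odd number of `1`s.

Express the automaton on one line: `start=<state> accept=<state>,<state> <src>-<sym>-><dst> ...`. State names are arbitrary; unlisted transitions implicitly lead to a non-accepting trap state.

Run two small machines in parallel and take their product. The first has 3 states tracking how much of the suffix `01` has currently been matched; the second has 2 states tracking the count of `1`s modulo 2. A product state is a pair (one from each), accepting exactly when both do.
A 6-state machine:
        0   1  
>  q0   q1  q2 
   q1   q1  q3 
   q2   q4  q0 
 * q3   q4  q0 
   q4   q4  q5 
   q5   q1  q2 
(> = start, * = accepting)

start=q0 accept=q3 q0-0->q1 q0-1->q2 q1-0->q1 q1-1->q3 q2-0->q4 q2-1->q0 q3-0->q4 q3-1->q0 q4-0->q4 q4-1->q5 q5-0->q1 q5-1->q2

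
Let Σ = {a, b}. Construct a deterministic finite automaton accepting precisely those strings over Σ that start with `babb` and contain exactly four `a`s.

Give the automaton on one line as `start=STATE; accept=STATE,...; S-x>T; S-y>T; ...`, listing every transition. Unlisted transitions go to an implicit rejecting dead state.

start=q0; accept=q13; q0-a>q1; q0-b>q2; q1-a>q3; q1-b>q1; q2-a>q4; q2-b>q5; q3-a>q6; q3-b>q3; q4-a>q3; q4-b>q7; q5-a>q1; q5-b>q5; q6-a>q8; q6-b>q6; q7-a>q3; q7-b>q9; q8-a>q10; q8-b>q8; q9-a>q11; q9-b>q9; q10-a>q10; q10-b>q10; q11-a>q12; q11-b>q11; q12-a>q13; q12-b>q12; q13-a>q14; q13-b>q13; q14-a>q14; q14-b>q14

Run two small machines in parallel and take their product. The first has 6 states tracking whether the input so far still matches the prefix `babb`; the second has 6 states tracking the count of `a`s, saturating at 5. A product state is a pair (one from each), accepting exactly when both do.
With 15 states:
          a    b  
>  q0     q1   q2 
   q1     q3   q1 
   q2     q4   q5 
   q3     q6   q3 
   q4     q3   q7 
   q5     q1   q5 
   q6     q8   q6 
   q7     q3   q9 
   q8    q10   q8 
   q9    q11   q9 
   q10   q10  q10 
   q11   q12  q11 
   q12   q13  q12 
 * q13   q14  q13 
   q14   q14  q14 
(> = start, * = accepting)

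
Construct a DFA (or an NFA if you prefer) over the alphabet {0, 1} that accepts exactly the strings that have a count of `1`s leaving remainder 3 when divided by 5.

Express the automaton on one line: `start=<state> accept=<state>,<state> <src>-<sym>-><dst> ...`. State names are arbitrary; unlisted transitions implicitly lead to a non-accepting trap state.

The only thing that matters is how many `1`s have appeared, reduced mod 5. Use one state per residue: q0 for 0, …, q4 for 4. Reading `1` moves to the next residue; anything else stays put. q3 is accepting.
A 5-state machine:
        0   1  
>  q0   q0  q1 
   q1   q1  q2 
   q2   q2  q3 
 * q3   q3  q4 
   q4   q4  q0 
(> = start, * = accepting)

start=q0 accept=q3 q0-0->q0 q0-1->q1 q1-0->q1 q1-1->q2 q2-0->q2 q2-1->q3 q3-0->q3 q3-1->q4 q4-0->q4 q4-1->q0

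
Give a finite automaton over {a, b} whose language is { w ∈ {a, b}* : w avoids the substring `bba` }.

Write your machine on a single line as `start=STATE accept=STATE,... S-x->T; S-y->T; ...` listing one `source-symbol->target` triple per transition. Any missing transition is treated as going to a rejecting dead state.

This is the complement of 'contains `bba`'. Use the same substring-matching states — s0 through s3 holding how much of `bba` has just been matched — but flip the accepting set: everything except the trap s3 accepts.
        a   b  
>* s0   s0  s1 
 * s1   s0  s2 
 * s2   s3  s2 
   s3   s3  s3 
(> = start, * = accepting)

start=s0; accept=s0,s1,s2; s0-a->s0; s0-b->s1; s1-a->s0; s1-b->s2; s2-a->s3; s2-b->s2; s3-a->s3; s3-b->s3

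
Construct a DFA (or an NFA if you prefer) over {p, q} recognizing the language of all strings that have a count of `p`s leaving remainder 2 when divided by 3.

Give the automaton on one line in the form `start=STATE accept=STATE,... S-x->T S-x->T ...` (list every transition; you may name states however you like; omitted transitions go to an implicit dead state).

Keep the running count of `p`s modulo 3: each `p` advances along the cycle A → B → C → A while other symbols loop. Accept at C.
3 states suffice.
       p  q 
>  A   B  A 
   B   C  B 
 * C   A  C 
(> = start, * = accepting)

start=A accept=C A-p->B A-q->A B-p->C B-q->B C-p->A C-q->C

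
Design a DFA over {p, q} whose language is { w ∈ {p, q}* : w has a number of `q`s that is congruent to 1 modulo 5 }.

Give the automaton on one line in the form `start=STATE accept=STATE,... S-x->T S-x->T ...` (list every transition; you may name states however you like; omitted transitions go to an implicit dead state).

The only thing that matters is how many `q`s have appeared, reduced mod 5. Use one state per residue: A for 0, …, E for 4. Reading `q` moves to the next residue; anything else stays put. B is accepting.
5 states suffice.
       p  q 
>  A   A  B 
 * B   B  C 
   C   C  D 
   D   D  E 
   E   E  A 
(> = start, * = accepting)

start=A accept=B A-p->A A-q->B B-p->B B-q->C C-p->C C-q->D D-p->D D-q->E E-p->E E-q->A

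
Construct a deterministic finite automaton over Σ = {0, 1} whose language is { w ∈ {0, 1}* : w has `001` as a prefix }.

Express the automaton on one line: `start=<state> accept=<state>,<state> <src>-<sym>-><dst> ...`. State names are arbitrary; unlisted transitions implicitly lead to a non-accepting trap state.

Check the first 3 symbols one by one: s0 through s2 record how many have matched `001` so far; any wrong symbol goes to the dead state s4. After all 3 match we enter the accepting sink s3.
A 5-state machine:
        0   1  
>  s0   s1  s4 
   s1   s2  s4 
   s2   s4  s3 
 * s3   s3  s3 
   s4   s4  s4 
(> = start, * = accepting)

start=s0 accept=s3 s0-0->s1 s0-1->s4 s1-0->s2 s1-1->s4 s2-0->s4 s2-1->s3 s3-0->s3 s3-1->s3 s4-0->s4 s4-1->s4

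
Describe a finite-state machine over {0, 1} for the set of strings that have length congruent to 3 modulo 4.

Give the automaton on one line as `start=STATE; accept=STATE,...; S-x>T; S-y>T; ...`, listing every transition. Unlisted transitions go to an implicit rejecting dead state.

Only the length mod 4 matters, so use a 4-cycle: from any state, every input symbol moves to the next state, wrapping s3 back to s0. Mark s3 accepting.
A 4-state machine:
        0   1  
>  s0   s1  s1 
   s1   s2  s2 
   s2   s3  s3 
 * s3   s0  s0 
(> = start, * = accepting)

start=s0; accept=s3; s0-0>s1; s0-1>s1; s1-0>s2; s1-1>s2; s2-0>s3; s2-1>s3; s3-0>s0; s3-1>s0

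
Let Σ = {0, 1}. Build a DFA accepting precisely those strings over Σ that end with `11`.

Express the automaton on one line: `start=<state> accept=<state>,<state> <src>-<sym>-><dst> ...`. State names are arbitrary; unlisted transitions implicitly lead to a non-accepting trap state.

start=S0 accept=S2 S0-0->S0 S0-1->S1 S1-0->S0 S1-1->S2 S2-0->S0 S2-1->S2

Let each state record the length of the longest suffix of the input read so far that is also a prefix of `11`. S1 means the last symbol is `1`; S2 means the last 2 symbols are `11`. Accept only at S2, where the string currently ends in `11`.
3 states suffice.
        0   1  
>  S0   S0  S1 
   S1   S0  S2 
 * S2   S0  S2 
(> = start, * = accepting)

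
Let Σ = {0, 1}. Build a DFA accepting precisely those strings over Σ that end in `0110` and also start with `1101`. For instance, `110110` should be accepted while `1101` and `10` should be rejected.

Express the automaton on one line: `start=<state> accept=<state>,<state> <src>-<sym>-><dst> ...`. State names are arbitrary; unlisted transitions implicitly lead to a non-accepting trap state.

start=A accept=I A-0->B A-1->C B-0->B B-1->B C-0->B C-1->D D-0->E D-1->B E-0->B E-1->F F-0->G F-1->H G-0->G G-1->F H-0->I H-1->J I-0->G I-1->F J-0->G J-1->J

Handle the two conditions separately and then intersect. The first has 5 states tracking how much of the suffix `0110` has currently been matched; the second has 6 states tracking whether the input so far still matches the prefix `1101`. A product state is a pair (one from each), accepting exactly when both do. After merging equivalent states the machine shrinks.
A 10-state machine:
       0  1 
>  A   B  C 
   B   B  B 
   C   B  D 
   D   E  B 
   E   B  F 
   F   G  H 
   G   G  F 
   H   I  J 
 * I   G  F 
   J   G  J 
(> = start, * = accepting)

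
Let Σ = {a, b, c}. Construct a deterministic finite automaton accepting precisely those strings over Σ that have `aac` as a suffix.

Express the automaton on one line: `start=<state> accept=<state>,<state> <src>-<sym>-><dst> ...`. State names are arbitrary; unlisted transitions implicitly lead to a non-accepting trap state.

Let each state record the length of the longest suffix of the input read so far that is also a prefix of `aac`. s1 means the last symbol is `a`; s2 means the last 2 symbols are `aa`; s3 means the last 3 symbols are `aac`. Accept only at s3, where the string currently ends in `aac`.
4 states suffice.
        a   b   c  
>  s0   s1  s0  s0 
   s1   s2  s0  s0 
   s2   s2  s0  s3 
 * s3   s1  s0  s0 
(> = start, * = accepting)

start=s0 accept=s3 s0-a->s1 s0-b->s0 s0-c->s0 s1-a->s2 s1-b->s0 s1-c->s0 s2-a->s2 s2-b->s0 s2-c->s3 s3-a->s1 s3-b->s0 s3-c->s0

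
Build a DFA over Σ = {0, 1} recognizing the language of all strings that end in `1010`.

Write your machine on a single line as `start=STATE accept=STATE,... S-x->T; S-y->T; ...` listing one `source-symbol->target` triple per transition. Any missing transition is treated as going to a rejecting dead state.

Let each state record the length of the longest suffix of the input read so far that is also a prefix of `1010`. B means the last symbol is `1`; C means the last 2 symbols are `10`; D means the last 3 symbols are `101`; E means the last 4 symbols are `1010`. Accept only at E, where the string currently ends in `1010`.
5 states suffice.
       0  1 
>  A   A  B 
   B   C  B 
   C   A  D 
   D   E  B 
 * E   A  D 
(> = start, * = accepting)

start=A; accept=E; A-0->A; A-1->B; B-0->C; B-1->B; C-0->A; C-1->D; D-0->E; D-1->B; E-0->A; E-1->D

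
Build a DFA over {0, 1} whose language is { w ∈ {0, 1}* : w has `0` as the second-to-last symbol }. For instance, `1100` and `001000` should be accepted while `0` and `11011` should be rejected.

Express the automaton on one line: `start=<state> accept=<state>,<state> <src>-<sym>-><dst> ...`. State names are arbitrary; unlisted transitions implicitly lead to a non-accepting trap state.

Because acceptance depends on a position counted from the end, the machine has to buffer the most recent 2 symbols. Make each state the string of the last up-to-2 symbols read; on input `x` shift the window left and append `x`. Accept when the buffered window has length 2 and begins with `0`.
7 states suffice.
        0   1  
>  q0   q1  q2 
   q1   q3  q4 
   q2   q5  q6 
 * q3   q3  q4 
 * q4   q5  q6 
   q5   q3  q4 
   q6   q5  q6 
(> = start, * = accepting)

start=q0 accept=q3,q4 q0-0->q1 q0-1->q2 q1-0->q3 q1-1->q4 q2-0->q5 q2-1->q6 q3-0->q3 q3-1->q4 q4-0->q5 q4-1->q6 q5-0->q3 q5-1->q4 q6-0->q5 q6-1->q6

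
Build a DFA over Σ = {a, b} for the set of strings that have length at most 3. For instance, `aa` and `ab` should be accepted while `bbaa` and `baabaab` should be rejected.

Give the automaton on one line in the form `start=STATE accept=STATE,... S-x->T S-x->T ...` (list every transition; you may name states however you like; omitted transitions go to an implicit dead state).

Count input length up to 4: every symbol moves from q0 toward q4, which means 'more than 3' and absorbs. Accept from {q0, q1, q2, q3}.
With 5 states:
        a   b  
>* q0   q1  q1 
 * q1   q2  q2 
 * q2   q3  q3 
 * q3   q4  q4 
   q4   q4  q4 
(> = start, * = accepting)

start=q0 accept=q0,q1,q2,q3 q0-a->q1 q0-b->q1 q1-a->q2 q1-b->q2 q2-a->q3 q2-b->q3 q3-a->q4 q3-b->q4 q4-a->q4 q4-b->q4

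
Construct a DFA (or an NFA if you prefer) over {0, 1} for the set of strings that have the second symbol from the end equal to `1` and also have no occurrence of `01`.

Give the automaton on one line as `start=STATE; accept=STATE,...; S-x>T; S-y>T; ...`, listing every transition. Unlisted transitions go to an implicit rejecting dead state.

start=s0; accept=s3,s4; s0-0>s1; s0-1>s2; s1-0>s1; s1-1>s1; s2-0>s3; s2-1>s4; s3-0>s1; s3-1>s1; s4-0>s3; s4-1>s4

Run two small machines in parallel and take their product. One (7 states) tracks the last 2 symbols read; the other (3 states) tracks partial matches of the forbidden pattern `01`. Each combined state is a pair, one component from each; accept when both components accept. Minimizing collapses redundant product states.
        0   1  
>  s0   s1  s2 
   s1   s1  s1 
   s2   s3  s4 
 * s3   s1  s1 
 * s4   s3  s4 
(> = start, * = accepting)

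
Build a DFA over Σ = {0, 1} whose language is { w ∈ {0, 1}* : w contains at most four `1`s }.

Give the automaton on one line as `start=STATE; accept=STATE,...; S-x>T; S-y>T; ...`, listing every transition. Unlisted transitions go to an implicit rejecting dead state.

Count `1`s, saturating at 5: states S0 through S4 mean 0 through 4 `1`s seen; S5 means more than 4. Each `1` increments (capped at S5); other symbols loop. Accept from {S0, S1, S2, S3, S4}.
A 6-state machine:
        0   1  
>* S0   S0  S1 
 * S1   S1  S2 
 * S2   S2  S3 
 * S3   S3  S4 
 * S4   S4  S5 
   S5   S5  S5 
(> = start, * = accepting)

start=S0; accept=S0,S1,S2,S3,S4; S0-0>S0; S0-1>S1; S1-0>S1; S1-1>S2; S2-0>S2; S2-1>S3; S3-0>S3; S3-1>S4; S4-0>S4; S4-1>S5; S5-0>S5; S5-1>S5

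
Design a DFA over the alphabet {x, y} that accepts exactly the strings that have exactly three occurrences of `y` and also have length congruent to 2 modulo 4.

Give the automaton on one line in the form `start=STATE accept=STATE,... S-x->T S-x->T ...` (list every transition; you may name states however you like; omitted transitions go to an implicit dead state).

start=A accept=Q A-x->B A-y->C B-x->D B-y->E C-x->E C-y->F D-x->G D-y->H E-x->H E-y->I F-x->I F-y->J G-x->A G-y->K H-x->K H-y->L I-x->L I-y->M J-x->M J-y->N K-x->C K-y->O L-x->O L-y->P M-x->P M-y->N N-x->N N-y->N O-x->F O-y->Q P-x->Q P-y->N Q-x->J Q-y->N

Build one automaton per condition and run them in lockstep. The first has 5 states tracking the count of `y`s, saturating at 4; the second has 4 states tracking the input length modulo 4. A product state is a pair (one from each), accepting exactly when both do. After merging equivalent states the machine shrinks.
With 17 states:
       x  y 
>  A   B  C 
   B   D  E 
   C   E  F 
   D   G  H 
   E   H  I 
   F   I  J 
   G   A  K 
   H   K  L 
   I   L  M 
   J   M  N 
   K   C  O 
   L   O  P 
   M   P  N 
   N   N  N 
   O   F  Q 
   P   Q  N 
 * Q   J  N 
(> = start, * = accepting)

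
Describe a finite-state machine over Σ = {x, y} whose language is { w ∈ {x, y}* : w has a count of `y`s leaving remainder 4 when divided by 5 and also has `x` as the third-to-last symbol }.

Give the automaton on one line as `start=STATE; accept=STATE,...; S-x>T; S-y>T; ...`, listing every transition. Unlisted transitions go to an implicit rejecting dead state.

Run two small machines in parallel and take their product. One (5 states) tracks the count of `y`s modulo 5; the other (15 states) tracks the last 3 symbols read. Each combined state is a pair, one component from each; accept when both components accept. After merging equivalent states the machine shrinks.
16 states suffice.
          x    y  
>  s0     s0   s1 
   s1     s1   s2 
   s2     s3   s4 
   s3     s3   s5 
   s4     s6   s7 
   s5     s6   s8 
   s6     s9  s10 
   s7    s11   s0 
 * s8    s11   s0 
   s9     s9  s12 
   s10   s13   s0 
   s11   s14   s0 
 * s12   s13   s0 
 * s13   s14   s0 
   s14   s15   s0 
 * s15   s15   s0 
(> = start, * = accepting)

start=s0; accept=s8,s12,s13,s15; s0-x>s0; s0-y>s1; s1-x>s1; s1-y>s2; s2-x>s3; s2-y>s4; s3-x>s3; s3-y>s5; s4-x>s6; s4-y>s7; s5-x>s6; s5-y>s8; s6-x>s9; s6-y>s10; s7-x>s11; s7-y>s0; s8-x>s11; s8-y>s0; s9-x>s9; s9-y>s12; s10-x>s13; s10-y>s0; s11-x>s14; s11-y>s0; s12-x>s13; s12-y>s0; s13-x>s14; s13-y>s0; s14-x>s15; s14-y>s0; s15-x>s15; s15-y>s0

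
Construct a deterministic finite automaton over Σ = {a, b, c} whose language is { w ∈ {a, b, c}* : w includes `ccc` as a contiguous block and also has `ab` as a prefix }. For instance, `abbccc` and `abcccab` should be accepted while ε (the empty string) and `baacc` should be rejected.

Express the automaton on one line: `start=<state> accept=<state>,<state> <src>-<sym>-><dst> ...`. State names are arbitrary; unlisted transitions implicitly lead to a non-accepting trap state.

start=s0 accept=s6 s0-a->s1 s0-b->s2 s0-c->s2 s1-a->s2 s1-b->s3 s1-c->s2 s2-a->s2 s2-b->s2 s2-c->s2 s3-a->s3 s3-b->s3 s3-c->s4 s4-a->s3 s4-b->s3 s4-c->s5 s5-a->s3 s5-b->s3 s5-c->s6 s6-a->s6 s6-b->s6 s6-c->s6

Run two small machines in parallel and take their product. One (4 states) tracks whether and how much of `ccc` has been seen; the other (4 states) tracks whether the input so far still matches the prefix `ab`. Each combined state is a pair, one component from each; accept when both components accept. Equivalent product states are then merged.
7 states suffice.
        a   b   c  
>  s0   s1  s2  s2 
   s1   s2  s3  s2 
   s2   s2  s2  s2 
   s3   s3  s3  s4 
   s4   s3  s3  s5 
   s5   s3  s3  s6 
 * s6   s6  s6  s6 
(> = start, * = accepting)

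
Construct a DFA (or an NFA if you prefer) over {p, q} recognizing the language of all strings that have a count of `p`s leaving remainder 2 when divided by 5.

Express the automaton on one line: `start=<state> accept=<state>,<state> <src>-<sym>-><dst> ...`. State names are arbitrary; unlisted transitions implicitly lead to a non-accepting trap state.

start=A accept=C A-p->B A-q->A B-p->C B-q->B C-p->D C-q->C D-p->E D-q->D E-p->A E-q->E

The only thing that matters is how many `p`s have appeared, reduced mod 5. Use one state per residue: A for 0, …, E for 4. Reading `p` moves to the next residue; anything else stays put. C is accepting.
5 states suffice.
       p  q 
>  A   B  A 
   B   C  B 
 * C   D  C 
   D   E  D 
   E   A  E 
(> = start, * = accepting)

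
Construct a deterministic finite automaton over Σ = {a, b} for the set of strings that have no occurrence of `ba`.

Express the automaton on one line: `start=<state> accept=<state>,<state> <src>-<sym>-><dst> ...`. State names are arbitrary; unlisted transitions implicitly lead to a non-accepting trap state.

start=q0 accept=q0,q1 q0-a->q0 q0-b->q1 q1-a->q2 q1-b->q1 q2-a->q2 q2-b->q2

This is the complement of 'contains `ba`'. Use the same substring-matching states — q0 through q2 holding how much of `ba` has just been matched — but flip the accepting set: everything except the trap q2 accepts.
A 3-state machine:
        a   b  
>* q0   q0  q1 
 * q1   q2  q1 
   q2   q2  q2 
(> = start, * = accepting)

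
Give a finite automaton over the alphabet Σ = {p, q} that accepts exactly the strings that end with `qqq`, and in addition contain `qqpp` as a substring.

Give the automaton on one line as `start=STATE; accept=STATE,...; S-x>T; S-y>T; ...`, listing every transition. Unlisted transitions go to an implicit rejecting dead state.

Run two small machines in parallel and take their product. One (4 states) tracks how much of the suffix `qqq` has currently been matched; the other (5 states) tracks whether and how much of `qqpp` has been seen. Each combined state is a pair, one component from each; accept when both components accept.
        p   q  
>  S0   S0  S1 
   S1   S0  S2 
   S2   S3  S4 
   S3   S5  S1 
   S4   S3  S4 
   S5   S5  S6 
   S6   S5  S7 
   S7   S5  S8 
 * S8   S5  S8 
(> = start, * = accepting)

start=S0; accept=S8; S0-p>S0; S0-q>S1; S1-p>S0; S1-q>S2; S2-p>S3; S2-q>S4; S3-p>S5; S3-q>S1; S4-p>S3; S4-q>S4; S5-p>S5; S5-q>S6; S6-p>S5; S6-q>S7; S7-p>S5; S7-q>S8; S8-p>S5; S8-q>S8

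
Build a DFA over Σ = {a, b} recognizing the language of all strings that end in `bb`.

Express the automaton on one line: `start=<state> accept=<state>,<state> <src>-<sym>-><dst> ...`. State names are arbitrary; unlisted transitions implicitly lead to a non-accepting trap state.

start=s0 accept=s2 s0-a->s0 s0-b->s1 s1-a->s0 s1-b->s2 s2-a->s0 s2-b->s2

Let each state record the length of the longest suffix of the input read so far that is also a prefix of `bb`. s1 means the last symbol is `b`; s2 means the last 2 symbols are `bb`. Accept only at s2, where the string currently ends in `bb`.
3 states suffice.
        a   b  
>  s0   s0  s1 
   s1   s0  s2 
 * s2   s0  s2 
(> = start, * = accepting)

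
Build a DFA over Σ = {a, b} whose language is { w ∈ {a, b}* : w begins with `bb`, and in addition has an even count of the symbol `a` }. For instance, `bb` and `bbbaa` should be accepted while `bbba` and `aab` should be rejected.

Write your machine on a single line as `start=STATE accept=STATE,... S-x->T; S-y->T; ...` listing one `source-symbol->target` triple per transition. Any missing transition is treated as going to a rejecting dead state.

start=S0; accept=S4; S0-a->S1; S0-b->S2; S1-a->S3; S1-b->S1; S2-a->S1; S2-b->S4; S3-a->S1; S3-b->S3; S4-a->S5; S4-b->S4; S5-a->S4; S5-b->S5

Build one automaton per condition and run them in lockstep. The first has 4 states tracking whether the input so far still matches the prefix `bb`; the second has 2 states tracking the count of `a`s modulo 2. A product state is a pair (one from each), accepting exactly when both do.
With 6 states:
        a   b  
>  S0   S1  S2 
   S1   S3  S1 
   S2   S1  S4 
   S3   S1  S3 
 * S4   S5  S4 
   S5   S4  S5 
(> = start, * = accepting)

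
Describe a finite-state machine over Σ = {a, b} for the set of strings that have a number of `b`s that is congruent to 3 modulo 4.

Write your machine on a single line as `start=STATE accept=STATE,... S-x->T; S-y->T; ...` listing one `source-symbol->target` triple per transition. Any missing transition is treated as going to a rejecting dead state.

start=q0; accept=q3; q0-a->q0; q0-b->q1; q1-a->q1; q1-b->q2; q2-a->q2; q2-b->q3; q3-a->q3; q3-b->q0

The only thing that matters is how many `b`s have appeared, reduced mod 4. Use one state per residue: q0 for 0, …, q3 for 3. Reading `b` moves to the next residue; anything else stays put. q3 is accepting.
4 states suffice.
        a   b  
>  q0   q0  q1 
   q1   q1  q2 
   q2   q2  q3 
 * q3   q3  q0 
(> = start, * = accepting)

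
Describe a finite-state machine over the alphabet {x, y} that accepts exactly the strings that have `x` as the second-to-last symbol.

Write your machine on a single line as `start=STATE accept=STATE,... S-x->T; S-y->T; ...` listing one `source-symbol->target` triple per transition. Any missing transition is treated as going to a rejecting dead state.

start=q0; accept=q3,q4; q0-x->q1; q0-y->q2; q1-x->q3; q1-y->q4; q2-x->q5; q2-y->q6; q3-x->q3; q3-y->q4; q4-x->q5; q4-y->q6; q5-x->q3; q5-y->q4; q6-x->q5; q6-y->q6

A DFA must remember the last 2 symbols (since which symbol is second-to-last isn't known until the input ends). Use one state per possible window of the last ≤2 symbols; accept from those whose window starts with `x`.
A 7-state machine:
        x   y  
>  q0   q1  q2 
   q1   q3  q4 
   q2   q5  q6 
 * q3   q3  q4 
 * q4   q5  q6 
   q5   q3  q4 
   q6   q5  q6 
(> = start, * = accepting)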